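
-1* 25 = -25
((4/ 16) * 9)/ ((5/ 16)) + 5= 61/ 5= 12.20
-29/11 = -2.64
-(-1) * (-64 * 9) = -576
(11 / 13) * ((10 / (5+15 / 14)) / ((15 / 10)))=616 / 663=0.93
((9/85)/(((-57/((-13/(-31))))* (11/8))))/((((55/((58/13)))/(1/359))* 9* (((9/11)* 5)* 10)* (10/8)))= -928/3336300309375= -0.00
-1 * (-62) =62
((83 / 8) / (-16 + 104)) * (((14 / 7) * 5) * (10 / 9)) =2075 / 1584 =1.31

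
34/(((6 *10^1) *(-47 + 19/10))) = -17/1353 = -0.01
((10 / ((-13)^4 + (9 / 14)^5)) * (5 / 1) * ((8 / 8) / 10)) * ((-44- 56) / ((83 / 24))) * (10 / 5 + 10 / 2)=-45177216000 / 1274950575979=-0.04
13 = 13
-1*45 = -45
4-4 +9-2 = 7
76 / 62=38 / 31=1.23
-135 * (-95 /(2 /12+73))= 76950 /439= 175.28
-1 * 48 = -48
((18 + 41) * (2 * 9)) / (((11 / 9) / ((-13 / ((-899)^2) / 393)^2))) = 179478 / 123303113611673171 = 0.00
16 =16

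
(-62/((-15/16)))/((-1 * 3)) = -992/45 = -22.04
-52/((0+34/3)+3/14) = -2184/485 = -4.50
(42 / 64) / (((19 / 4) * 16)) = 21 / 2432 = 0.01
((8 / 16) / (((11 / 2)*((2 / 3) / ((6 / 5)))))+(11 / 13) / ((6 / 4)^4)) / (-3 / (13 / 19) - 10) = -19157 / 833085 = -0.02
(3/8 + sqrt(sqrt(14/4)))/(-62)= -2^(3/4) * 7^(1/4)/124 - 3/496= -0.03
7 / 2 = 3.50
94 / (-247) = -94 / 247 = -0.38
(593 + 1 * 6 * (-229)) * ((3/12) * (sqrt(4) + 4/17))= -14839/34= -436.44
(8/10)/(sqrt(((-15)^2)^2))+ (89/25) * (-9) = -36041/1125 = -32.04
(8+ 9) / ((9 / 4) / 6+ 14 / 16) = 68 / 5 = 13.60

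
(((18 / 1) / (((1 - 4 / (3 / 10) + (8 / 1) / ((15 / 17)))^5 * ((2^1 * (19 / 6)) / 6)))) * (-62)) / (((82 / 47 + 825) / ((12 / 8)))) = 1075429912500 / 208546674257467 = 0.01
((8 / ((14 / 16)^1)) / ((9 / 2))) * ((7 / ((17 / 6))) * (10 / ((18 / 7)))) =8960 / 459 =19.52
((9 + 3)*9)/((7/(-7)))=-108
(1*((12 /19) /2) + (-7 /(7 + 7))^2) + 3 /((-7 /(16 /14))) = 283 /3724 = 0.08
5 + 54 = 59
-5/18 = -0.28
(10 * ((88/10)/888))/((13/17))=0.13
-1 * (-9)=9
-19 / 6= -3.17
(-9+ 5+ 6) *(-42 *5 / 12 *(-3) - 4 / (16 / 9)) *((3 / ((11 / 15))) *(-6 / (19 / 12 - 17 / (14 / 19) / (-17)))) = -838.92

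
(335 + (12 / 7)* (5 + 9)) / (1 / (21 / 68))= 7539 / 68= 110.87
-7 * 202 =-1414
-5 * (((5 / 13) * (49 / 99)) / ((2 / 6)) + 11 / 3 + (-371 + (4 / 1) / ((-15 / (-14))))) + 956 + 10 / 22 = 1189016 / 429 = 2771.60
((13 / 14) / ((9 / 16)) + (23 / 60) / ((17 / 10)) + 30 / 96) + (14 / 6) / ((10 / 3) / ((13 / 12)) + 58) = 15150175 / 6802992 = 2.23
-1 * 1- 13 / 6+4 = 5 / 6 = 0.83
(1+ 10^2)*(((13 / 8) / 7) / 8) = 1313 / 448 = 2.93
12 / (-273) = -4 / 91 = -0.04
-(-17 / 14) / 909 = 17 / 12726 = 0.00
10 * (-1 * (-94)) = 940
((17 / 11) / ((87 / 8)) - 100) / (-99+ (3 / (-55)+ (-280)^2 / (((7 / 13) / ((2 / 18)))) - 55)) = -1433460 / 230020547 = -0.01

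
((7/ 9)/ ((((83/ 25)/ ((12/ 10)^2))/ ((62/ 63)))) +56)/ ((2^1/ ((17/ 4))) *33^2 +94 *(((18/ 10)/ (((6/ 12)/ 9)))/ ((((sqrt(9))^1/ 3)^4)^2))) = 894200/ 56479923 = 0.02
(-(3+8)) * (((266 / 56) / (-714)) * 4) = 209 / 714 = 0.29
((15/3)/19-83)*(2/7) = -3144/133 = -23.64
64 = 64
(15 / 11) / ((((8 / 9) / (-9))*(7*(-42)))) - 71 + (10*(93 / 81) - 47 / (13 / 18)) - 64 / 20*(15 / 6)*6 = -522308389 / 3027024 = -172.55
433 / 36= 12.03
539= 539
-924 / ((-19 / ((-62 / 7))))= -8184 / 19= -430.74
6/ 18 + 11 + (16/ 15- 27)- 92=-533/ 5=-106.60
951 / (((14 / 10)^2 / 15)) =356625 / 49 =7278.06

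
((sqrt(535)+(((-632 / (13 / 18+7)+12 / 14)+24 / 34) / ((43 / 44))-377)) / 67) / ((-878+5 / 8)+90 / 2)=0.01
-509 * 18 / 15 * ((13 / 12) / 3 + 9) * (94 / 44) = -8062051 / 660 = -12215.23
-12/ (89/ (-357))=4284/ 89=48.13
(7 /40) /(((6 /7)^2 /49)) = 16807 /1440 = 11.67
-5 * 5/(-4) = 25/4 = 6.25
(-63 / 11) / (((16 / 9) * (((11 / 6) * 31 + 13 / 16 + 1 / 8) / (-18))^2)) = -26453952 / 84584819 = -0.31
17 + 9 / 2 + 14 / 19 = 845 / 38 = 22.24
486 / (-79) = -486 / 79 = -6.15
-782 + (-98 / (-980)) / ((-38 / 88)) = -74312 / 95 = -782.23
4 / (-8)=-1 / 2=-0.50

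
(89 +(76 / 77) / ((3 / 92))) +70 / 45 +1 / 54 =502463 / 4158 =120.84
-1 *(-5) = 5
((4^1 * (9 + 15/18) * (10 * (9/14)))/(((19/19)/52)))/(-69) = -30680/161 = -190.56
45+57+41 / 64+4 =6825 / 64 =106.64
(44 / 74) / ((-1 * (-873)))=22 / 32301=0.00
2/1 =2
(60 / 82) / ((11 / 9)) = 270 / 451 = 0.60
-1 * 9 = -9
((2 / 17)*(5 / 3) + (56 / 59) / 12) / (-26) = -138 / 13039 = -0.01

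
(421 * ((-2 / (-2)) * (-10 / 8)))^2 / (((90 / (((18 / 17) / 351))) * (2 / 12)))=886205 / 15912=55.69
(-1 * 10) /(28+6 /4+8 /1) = -0.27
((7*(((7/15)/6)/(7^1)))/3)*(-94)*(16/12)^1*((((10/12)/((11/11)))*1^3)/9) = -658/2187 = -0.30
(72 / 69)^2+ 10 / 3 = 7018 / 1587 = 4.42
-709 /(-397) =709 /397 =1.79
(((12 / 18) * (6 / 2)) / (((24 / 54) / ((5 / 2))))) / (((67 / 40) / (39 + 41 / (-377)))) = 6597900 / 25259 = 261.21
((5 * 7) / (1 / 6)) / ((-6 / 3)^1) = -105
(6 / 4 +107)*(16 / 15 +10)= 18011 / 15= 1200.73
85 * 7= 595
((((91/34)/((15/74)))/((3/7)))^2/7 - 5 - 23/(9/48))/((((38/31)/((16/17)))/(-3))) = -1151488304/63009225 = -18.27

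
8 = 8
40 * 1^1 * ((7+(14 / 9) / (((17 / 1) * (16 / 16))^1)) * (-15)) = -217000 / 51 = -4254.90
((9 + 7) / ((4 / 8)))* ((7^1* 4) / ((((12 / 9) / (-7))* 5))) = -4704 / 5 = -940.80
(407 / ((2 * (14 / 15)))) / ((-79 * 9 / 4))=-2035 / 1659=-1.23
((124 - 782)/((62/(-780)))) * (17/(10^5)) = 218127/155000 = 1.41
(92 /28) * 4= 92 /7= 13.14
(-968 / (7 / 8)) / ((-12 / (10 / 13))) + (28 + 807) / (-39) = 4505 / 91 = 49.51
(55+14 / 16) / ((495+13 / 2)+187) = 149 / 1836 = 0.08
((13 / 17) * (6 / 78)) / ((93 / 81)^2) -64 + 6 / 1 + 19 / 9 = -8210950 / 147033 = -55.84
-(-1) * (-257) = -257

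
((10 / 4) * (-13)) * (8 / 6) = -130 / 3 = -43.33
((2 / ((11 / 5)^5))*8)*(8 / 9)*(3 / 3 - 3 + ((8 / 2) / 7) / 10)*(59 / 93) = -320960000 / 943597809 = -0.34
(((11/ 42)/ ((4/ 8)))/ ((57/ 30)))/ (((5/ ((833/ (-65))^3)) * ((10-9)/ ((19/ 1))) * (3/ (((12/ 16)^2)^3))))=-73572356781/ 562432000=-130.81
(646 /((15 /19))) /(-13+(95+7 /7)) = 12274 /1245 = 9.86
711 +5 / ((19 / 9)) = 13554 / 19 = 713.37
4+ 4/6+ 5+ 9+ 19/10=617/30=20.57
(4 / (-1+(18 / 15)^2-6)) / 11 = -0.07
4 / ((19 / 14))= 56 / 19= 2.95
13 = 13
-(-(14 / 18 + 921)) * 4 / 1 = 33184 / 9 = 3687.11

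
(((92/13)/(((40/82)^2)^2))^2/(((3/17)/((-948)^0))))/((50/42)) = 502659028098396071/6760000000000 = 74357.84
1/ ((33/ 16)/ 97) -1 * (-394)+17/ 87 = 140751/ 319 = 441.23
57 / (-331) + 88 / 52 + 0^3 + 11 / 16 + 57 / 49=11371797 / 3373552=3.37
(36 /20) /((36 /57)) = 57 /20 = 2.85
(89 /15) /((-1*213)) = -89 /3195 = -0.03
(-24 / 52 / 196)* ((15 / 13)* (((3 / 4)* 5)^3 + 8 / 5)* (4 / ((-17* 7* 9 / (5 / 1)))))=86935 / 31534048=0.00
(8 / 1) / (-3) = -8 / 3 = -2.67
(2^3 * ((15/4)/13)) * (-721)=-21630/13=-1663.85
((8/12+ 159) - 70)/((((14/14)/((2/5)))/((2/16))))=269/60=4.48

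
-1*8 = -8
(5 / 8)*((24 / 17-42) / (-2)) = 1725 / 136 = 12.68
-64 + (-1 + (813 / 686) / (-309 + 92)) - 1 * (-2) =-9379119 / 148862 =-63.01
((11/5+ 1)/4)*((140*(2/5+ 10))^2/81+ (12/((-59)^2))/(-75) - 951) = 711135229204/35245125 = 20176.84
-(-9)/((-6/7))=-10.50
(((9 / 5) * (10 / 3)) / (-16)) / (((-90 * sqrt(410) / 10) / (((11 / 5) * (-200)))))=-11 * sqrt(410) / 246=-0.91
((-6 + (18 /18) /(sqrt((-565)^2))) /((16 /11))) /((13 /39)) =-111837 /9040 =-12.37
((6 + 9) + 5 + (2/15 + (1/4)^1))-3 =1043/60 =17.38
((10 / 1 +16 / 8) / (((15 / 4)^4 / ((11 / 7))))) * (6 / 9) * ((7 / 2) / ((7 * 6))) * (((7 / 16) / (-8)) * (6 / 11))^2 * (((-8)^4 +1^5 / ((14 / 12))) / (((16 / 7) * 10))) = 100373 / 118800000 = 0.00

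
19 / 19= 1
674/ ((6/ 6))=674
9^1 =9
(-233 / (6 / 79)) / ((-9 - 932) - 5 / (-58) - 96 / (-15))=2669015 / 813027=3.28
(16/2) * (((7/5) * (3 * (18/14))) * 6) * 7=1814.40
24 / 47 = 0.51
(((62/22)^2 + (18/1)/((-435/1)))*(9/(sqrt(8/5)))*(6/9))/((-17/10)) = -415857*sqrt(10)/59653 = -22.05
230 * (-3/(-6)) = 115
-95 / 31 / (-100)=19 / 620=0.03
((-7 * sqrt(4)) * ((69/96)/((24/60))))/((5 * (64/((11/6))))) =-1771/12288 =-0.14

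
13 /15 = 0.87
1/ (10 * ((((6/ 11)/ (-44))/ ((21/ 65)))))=-847/ 325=-2.61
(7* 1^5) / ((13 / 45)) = 315 / 13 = 24.23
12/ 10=6/ 5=1.20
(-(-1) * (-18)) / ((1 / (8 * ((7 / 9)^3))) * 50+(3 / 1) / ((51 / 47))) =-419832 / 374309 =-1.12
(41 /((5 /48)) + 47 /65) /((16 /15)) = 76893 /208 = 369.68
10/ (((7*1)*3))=0.48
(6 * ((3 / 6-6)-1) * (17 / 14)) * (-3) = 142.07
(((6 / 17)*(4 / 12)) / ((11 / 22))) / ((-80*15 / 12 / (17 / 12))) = -1 / 300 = -0.00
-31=-31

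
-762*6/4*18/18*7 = -8001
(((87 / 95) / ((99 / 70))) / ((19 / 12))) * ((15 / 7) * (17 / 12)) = 4930 / 3971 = 1.24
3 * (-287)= -861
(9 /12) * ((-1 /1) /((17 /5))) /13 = -15 /884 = -0.02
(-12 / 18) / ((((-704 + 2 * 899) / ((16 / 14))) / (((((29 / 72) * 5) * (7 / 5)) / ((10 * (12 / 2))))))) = -29 / 886140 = -0.00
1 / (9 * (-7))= -1 / 63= -0.02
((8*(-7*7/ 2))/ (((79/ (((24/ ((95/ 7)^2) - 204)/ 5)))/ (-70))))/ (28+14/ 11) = -3966876144/ 16398425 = -241.91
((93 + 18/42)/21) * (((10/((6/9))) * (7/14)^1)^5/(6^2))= 9196875/3136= 2932.68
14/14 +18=19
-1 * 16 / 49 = -16 / 49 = -0.33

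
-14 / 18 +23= 200 / 9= 22.22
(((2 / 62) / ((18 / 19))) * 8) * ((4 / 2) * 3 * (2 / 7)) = 304 / 651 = 0.47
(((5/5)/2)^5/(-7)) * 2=-1/112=-0.01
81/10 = 8.10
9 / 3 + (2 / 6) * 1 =10 / 3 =3.33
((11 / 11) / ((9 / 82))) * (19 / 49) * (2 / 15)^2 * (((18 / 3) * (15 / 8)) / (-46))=-779 / 50715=-0.02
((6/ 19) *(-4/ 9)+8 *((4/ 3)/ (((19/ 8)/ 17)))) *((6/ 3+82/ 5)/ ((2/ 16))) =1065728/ 95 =11218.19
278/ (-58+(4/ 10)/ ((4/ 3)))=-2780/ 577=-4.82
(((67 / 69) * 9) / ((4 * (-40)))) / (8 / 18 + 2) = -0.02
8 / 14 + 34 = 242 / 7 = 34.57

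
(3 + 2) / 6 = 0.83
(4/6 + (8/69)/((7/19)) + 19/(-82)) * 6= 29691/6601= 4.50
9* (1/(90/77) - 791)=-71113/10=-7111.30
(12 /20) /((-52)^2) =3 /13520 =0.00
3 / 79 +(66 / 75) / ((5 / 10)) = 3551 / 1975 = 1.80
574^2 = 329476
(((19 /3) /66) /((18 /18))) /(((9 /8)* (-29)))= -76 /25839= -0.00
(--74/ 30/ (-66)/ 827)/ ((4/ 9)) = -37/ 363880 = -0.00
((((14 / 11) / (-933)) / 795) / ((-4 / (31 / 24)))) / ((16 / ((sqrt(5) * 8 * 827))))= 179459 * sqrt(5) / 783272160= 0.00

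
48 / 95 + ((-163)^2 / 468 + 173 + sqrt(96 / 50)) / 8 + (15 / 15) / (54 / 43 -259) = sqrt(3) / 10 + 115196336561 / 3942001440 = 29.40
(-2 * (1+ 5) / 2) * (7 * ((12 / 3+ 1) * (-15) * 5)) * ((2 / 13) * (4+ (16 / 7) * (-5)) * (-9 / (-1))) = -162000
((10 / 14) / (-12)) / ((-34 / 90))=75 / 476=0.16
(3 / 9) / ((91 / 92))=92 / 273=0.34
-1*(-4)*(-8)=-32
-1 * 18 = -18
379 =379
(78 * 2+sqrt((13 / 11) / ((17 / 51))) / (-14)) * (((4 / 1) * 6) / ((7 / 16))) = 59904 / 7 -192 * sqrt(429) / 539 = 8550.34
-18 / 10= -9 / 5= -1.80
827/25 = 33.08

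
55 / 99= 5 / 9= 0.56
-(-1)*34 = 34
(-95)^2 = 9025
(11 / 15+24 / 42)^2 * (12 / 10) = 2.04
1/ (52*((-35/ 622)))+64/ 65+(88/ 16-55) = -342/ 7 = -48.86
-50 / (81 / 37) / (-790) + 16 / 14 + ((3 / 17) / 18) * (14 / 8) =7242749 / 6091848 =1.19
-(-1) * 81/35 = 81/35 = 2.31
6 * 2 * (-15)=-180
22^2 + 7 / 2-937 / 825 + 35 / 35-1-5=794251 / 1650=481.36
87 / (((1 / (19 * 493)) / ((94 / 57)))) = 1343918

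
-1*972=-972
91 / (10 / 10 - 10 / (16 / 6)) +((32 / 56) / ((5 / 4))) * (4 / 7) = -88476 / 2695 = -32.83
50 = 50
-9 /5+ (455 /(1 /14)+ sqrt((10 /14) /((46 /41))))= sqrt(66010) /322+ 31841 /5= 6369.00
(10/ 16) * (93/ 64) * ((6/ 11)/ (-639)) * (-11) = 155/ 18176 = 0.01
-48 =-48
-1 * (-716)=716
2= 2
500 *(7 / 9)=3500 / 9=388.89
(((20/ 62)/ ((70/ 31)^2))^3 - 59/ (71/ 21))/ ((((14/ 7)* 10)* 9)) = -145764995839/ 1503554220000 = -0.10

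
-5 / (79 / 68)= -340 / 79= -4.30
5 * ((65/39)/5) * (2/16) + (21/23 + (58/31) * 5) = 179269/17112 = 10.48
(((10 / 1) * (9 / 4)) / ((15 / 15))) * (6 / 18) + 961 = 1937 / 2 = 968.50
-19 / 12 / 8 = -19 / 96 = -0.20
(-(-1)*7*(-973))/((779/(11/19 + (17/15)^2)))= -54256426/3330225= -16.29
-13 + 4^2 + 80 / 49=227 / 49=4.63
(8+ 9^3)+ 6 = 743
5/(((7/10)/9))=64.29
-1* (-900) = 900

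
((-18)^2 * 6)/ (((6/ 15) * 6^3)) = 45/ 2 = 22.50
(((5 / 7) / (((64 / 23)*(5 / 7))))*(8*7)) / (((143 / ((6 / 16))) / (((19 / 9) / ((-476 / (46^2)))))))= -231173 / 466752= -0.50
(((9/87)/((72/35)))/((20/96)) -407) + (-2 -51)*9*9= -136293/29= -4699.76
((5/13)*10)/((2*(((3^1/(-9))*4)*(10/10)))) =-1.44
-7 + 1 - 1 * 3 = -9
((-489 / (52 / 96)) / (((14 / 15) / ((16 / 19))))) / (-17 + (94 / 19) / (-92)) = 12956544 / 271271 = 47.76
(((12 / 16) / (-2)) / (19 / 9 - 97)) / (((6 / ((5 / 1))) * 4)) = 45 / 54656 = 0.00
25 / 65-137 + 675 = 6999 / 13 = 538.38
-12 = -12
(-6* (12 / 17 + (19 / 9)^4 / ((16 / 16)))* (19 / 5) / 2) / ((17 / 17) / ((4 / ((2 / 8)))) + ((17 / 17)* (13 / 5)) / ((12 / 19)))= -697433456 / 12430179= -56.11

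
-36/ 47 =-0.77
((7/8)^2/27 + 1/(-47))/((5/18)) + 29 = 130963/4512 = 29.03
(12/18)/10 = 0.07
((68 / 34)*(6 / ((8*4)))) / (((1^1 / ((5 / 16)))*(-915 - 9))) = -5 / 39424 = -0.00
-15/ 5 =-3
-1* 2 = -2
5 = 5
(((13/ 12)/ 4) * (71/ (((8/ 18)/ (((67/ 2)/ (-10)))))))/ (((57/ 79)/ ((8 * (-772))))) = 942889727/ 760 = 1240644.38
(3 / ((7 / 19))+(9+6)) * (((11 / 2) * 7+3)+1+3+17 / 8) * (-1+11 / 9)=3429 / 14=244.93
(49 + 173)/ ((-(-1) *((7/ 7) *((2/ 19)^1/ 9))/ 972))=18449532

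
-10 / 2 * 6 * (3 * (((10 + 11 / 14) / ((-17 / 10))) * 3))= 203850 / 119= 1713.03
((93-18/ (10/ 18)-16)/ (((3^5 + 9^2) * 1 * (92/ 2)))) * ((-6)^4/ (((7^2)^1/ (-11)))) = -0.87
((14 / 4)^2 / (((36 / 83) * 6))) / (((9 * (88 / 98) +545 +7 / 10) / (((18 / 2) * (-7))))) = -6974905 / 13024944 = -0.54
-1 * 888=-888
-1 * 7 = -7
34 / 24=17 / 12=1.42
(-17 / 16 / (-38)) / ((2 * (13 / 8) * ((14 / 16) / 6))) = 102 / 1729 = 0.06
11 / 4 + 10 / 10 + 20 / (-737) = 10975 / 2948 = 3.72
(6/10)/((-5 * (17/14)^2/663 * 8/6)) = -17199/425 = -40.47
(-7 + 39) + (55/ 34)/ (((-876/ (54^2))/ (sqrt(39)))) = 32-13365 * sqrt(39)/ 2482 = -1.63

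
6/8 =3/4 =0.75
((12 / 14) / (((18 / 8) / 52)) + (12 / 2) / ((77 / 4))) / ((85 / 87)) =19256 / 935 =20.59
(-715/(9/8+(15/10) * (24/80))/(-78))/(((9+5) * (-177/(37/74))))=-275/234171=-0.00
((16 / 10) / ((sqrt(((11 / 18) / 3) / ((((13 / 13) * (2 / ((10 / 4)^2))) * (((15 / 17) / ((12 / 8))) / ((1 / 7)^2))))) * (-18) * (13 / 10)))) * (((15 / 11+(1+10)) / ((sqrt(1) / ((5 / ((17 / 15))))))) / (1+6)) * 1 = -1280 * sqrt(5610) / 26741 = -3.59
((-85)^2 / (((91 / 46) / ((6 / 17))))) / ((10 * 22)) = 5.86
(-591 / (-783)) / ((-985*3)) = -1 / 3915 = -0.00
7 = 7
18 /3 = 6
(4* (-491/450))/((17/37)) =-36334/3825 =-9.50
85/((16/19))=1615/16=100.94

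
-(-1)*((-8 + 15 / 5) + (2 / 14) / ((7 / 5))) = -240 / 49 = -4.90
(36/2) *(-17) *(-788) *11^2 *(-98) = -2859295824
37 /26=1.42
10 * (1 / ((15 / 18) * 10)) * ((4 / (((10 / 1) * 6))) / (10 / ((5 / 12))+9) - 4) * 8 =-31664 / 825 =-38.38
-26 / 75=-0.35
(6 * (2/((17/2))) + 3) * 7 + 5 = 610/17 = 35.88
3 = 3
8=8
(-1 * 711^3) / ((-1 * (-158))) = -4549689 / 2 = -2274844.50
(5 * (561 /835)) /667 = 561 /111389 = 0.01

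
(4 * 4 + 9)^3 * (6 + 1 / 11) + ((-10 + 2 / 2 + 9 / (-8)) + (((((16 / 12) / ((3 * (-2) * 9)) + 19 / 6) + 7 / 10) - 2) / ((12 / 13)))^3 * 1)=7510584027700207 / 78918988500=95168.28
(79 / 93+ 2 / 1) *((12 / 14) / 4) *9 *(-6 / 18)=-1.83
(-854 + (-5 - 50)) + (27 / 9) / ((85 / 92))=-76989 / 85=-905.75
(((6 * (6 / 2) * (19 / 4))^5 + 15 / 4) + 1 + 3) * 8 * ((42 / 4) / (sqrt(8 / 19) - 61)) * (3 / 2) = -10675901007118683 / 1131056 - 9211303716237 * sqrt(38) / 565528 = -9539285045.43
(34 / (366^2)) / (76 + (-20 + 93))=17 / 9979722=0.00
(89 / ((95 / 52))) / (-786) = -2314 / 37335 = -0.06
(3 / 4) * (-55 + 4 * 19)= 15.75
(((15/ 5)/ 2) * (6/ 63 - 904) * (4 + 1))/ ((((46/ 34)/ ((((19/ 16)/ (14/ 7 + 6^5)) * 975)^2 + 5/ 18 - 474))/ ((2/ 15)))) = 10653264020159152013/ 33661656774144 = 316480.68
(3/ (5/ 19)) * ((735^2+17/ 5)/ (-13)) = -153965094/ 325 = -473738.75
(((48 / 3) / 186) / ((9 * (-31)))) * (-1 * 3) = 8 / 8649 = 0.00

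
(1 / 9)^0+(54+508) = 563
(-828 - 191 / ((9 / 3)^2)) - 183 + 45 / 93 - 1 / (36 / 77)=-1153807 / 1116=-1033.88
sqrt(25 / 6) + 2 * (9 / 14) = 9 / 7 + 5 * sqrt(6) / 6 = 3.33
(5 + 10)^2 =225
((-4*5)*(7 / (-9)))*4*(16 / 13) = 8960 / 117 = 76.58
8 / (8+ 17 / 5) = 40 / 57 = 0.70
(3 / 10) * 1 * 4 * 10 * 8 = 96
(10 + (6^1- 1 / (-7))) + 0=113 / 7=16.14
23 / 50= 0.46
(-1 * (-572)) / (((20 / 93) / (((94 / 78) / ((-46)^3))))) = -16027 / 486680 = -0.03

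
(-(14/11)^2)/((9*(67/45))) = -980/8107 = -0.12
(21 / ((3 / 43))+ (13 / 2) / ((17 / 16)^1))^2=27258841 / 289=94321.25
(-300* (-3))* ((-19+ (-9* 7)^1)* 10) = -738000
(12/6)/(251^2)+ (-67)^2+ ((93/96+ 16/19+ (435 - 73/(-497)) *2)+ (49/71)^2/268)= 5361.11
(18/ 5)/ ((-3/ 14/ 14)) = -1176/ 5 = -235.20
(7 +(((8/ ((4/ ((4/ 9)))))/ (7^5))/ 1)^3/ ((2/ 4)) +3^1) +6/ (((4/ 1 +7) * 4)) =771796831986926209/ 76141391496465834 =10.14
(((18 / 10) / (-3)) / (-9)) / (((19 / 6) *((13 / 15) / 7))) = 42 / 247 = 0.17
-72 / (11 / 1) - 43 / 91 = -7025 / 1001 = -7.02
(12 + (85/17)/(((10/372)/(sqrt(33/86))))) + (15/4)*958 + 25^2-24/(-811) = 93*sqrt(2838)/43 + 6860297/1622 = 4344.75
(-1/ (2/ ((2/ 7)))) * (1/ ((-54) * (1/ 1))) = 1/ 378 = 0.00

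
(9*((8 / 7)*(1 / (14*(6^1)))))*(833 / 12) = 17 / 2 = 8.50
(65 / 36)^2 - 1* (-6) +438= 579649 / 1296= 447.26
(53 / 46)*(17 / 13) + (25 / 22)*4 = 39811 / 6578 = 6.05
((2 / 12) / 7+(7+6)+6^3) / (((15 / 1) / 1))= 15.27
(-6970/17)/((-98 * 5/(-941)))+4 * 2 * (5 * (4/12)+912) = 958729/147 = 6521.97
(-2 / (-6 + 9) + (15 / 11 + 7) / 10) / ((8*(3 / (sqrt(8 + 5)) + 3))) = 91 / 11880 - 7*sqrt(13) / 11880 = 0.01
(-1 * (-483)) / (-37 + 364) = 161 / 109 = 1.48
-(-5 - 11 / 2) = 21 / 2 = 10.50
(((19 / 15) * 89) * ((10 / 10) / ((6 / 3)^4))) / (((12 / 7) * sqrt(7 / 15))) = 1691 * sqrt(105) / 2880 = 6.02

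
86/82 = 43/41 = 1.05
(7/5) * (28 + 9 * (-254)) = -15806/5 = -3161.20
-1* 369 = -369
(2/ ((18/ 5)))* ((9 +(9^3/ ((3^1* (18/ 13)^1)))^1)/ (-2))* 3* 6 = -1845/ 2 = -922.50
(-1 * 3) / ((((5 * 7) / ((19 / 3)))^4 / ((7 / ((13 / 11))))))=-1433531 / 75245625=-0.02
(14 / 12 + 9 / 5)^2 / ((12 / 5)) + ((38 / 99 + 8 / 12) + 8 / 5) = 150107 / 23760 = 6.32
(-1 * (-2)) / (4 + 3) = 2 / 7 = 0.29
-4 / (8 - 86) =2 / 39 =0.05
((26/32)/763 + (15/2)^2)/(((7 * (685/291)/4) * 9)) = 66611161/43903020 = 1.52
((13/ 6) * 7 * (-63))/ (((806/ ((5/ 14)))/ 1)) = -105/ 248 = -0.42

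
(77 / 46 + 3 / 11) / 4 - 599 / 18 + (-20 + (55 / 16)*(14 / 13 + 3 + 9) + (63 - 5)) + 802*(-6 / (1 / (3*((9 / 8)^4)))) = -699391243609 / 30311424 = -23073.52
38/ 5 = 7.60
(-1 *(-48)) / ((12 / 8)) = 32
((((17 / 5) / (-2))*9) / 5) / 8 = -0.38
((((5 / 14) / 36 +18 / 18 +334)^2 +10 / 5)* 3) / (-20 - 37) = -5907.03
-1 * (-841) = 841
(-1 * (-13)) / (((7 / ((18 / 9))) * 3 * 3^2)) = 26 / 189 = 0.14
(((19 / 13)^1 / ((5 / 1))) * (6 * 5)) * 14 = 1596 / 13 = 122.77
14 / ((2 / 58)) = 406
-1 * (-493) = 493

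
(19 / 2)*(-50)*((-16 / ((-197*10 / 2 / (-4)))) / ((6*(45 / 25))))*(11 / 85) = 33440 / 90423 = 0.37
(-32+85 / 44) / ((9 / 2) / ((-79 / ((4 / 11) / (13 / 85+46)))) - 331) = 410020191 / 4513637308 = 0.09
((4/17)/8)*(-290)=-145/17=-8.53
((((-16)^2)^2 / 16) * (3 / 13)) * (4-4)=0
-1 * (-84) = 84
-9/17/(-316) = 9/5372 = 0.00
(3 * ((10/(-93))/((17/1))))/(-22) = 5/5797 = 0.00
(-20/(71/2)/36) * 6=-20/213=-0.09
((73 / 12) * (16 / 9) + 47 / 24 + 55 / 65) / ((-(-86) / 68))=650131 / 60372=10.77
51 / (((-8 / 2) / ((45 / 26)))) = -2295 / 104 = -22.07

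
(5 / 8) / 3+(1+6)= 7.21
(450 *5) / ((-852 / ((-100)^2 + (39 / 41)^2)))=-6304320375 / 238702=-26410.84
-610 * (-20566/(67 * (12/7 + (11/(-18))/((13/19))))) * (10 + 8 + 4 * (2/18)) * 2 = 151606958048/18023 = 8411860.29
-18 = -18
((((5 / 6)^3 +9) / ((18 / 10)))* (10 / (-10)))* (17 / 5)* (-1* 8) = 35173 / 243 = 144.74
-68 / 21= -3.24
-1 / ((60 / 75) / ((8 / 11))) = -0.91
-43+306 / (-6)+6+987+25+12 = 936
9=9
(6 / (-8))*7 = -21 / 4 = -5.25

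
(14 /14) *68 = 68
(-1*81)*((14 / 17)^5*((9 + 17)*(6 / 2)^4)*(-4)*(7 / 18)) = 142714825344 / 1419857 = 100513.52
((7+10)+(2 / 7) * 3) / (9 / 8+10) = 1000 / 623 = 1.61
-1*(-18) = 18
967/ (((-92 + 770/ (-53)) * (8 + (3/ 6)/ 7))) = -358757/ 318999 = -1.12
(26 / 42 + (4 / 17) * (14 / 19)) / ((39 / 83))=446125 / 264537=1.69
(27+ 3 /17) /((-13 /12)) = -5544 /221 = -25.09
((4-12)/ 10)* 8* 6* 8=-1536/ 5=-307.20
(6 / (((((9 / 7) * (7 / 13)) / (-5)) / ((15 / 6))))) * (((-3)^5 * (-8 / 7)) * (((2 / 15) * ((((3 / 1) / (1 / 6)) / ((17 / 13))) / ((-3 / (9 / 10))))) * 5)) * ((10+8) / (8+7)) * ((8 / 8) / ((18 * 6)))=920.27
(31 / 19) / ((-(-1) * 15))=31 / 285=0.11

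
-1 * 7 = -7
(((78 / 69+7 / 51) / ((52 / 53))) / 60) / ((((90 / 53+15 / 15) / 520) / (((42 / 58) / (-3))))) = -29238881 / 29186586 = -1.00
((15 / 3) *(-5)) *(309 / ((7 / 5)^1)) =-38625 / 7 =-5517.86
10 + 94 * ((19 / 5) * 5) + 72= 1868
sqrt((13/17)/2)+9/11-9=-90/11+sqrt(442)/34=-7.56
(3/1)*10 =30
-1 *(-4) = 4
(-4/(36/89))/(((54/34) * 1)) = -6.23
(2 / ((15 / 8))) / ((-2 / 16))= -128 / 15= -8.53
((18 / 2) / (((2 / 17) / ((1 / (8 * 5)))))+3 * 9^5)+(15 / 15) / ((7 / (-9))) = 99202671 / 560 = 177147.63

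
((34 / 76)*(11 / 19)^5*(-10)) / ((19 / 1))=-13689335 / 893871739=-0.02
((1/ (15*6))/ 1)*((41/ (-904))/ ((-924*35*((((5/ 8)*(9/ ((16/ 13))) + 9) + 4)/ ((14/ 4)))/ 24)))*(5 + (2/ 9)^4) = 10765288/ 28887581247525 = 0.00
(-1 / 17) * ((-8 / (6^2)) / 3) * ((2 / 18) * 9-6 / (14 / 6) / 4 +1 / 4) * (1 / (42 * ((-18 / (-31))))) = 31 / 285768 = 0.00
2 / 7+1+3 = 30 / 7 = 4.29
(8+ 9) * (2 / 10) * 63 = 1071 / 5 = 214.20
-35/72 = -0.49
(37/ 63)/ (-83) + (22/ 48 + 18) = 771853/ 41832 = 18.45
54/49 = 1.10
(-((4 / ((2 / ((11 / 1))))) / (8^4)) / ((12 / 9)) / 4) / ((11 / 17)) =-51 / 32768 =-0.00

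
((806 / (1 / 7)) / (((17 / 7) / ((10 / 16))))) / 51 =98735 / 3468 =28.47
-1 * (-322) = 322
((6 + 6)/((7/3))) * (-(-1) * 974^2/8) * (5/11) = 21345210/77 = 277210.52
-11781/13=-906.23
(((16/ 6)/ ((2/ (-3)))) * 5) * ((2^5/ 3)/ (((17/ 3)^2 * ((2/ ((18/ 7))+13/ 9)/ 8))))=-6912/ 289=-23.92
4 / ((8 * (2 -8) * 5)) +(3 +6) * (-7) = -3781 / 60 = -63.02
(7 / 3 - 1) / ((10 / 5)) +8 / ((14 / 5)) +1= 95 / 21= 4.52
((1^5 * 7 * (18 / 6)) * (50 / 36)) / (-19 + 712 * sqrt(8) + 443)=-9275 / 2906832 + 15575 * sqrt(2) / 1453416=0.01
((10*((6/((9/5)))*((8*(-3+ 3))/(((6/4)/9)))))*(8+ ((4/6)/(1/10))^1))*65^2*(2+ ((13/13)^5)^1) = 0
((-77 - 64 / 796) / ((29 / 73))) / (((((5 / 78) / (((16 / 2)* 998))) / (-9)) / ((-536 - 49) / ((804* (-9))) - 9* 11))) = -41594197067133048 / 1933285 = -21514777731.75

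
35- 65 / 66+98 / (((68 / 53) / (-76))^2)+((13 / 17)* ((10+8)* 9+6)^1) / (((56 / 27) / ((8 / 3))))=344063.56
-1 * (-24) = 24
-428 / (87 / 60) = -8560 / 29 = -295.17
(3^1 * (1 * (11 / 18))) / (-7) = -0.26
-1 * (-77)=77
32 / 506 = 16 / 253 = 0.06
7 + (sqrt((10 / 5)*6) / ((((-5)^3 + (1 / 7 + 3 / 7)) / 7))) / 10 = 7 -49*sqrt(3) / 4355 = 6.98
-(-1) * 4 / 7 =4 / 7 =0.57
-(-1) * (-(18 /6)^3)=-27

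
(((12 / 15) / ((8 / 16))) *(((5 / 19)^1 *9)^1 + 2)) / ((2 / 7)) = 2324 / 95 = 24.46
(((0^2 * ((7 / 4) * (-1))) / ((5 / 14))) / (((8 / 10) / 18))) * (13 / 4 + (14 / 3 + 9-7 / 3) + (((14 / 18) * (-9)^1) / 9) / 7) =0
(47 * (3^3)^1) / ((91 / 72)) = 91368 / 91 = 1004.04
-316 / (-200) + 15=829 / 50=16.58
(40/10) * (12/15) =16/5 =3.20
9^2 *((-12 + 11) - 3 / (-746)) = -60183 / 746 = -80.67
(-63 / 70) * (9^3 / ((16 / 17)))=-111537 / 160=-697.11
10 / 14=5 / 7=0.71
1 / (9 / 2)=2 / 9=0.22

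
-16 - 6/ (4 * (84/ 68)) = -17.21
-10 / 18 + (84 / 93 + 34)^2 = 10531711 / 8649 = 1217.68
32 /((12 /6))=16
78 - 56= 22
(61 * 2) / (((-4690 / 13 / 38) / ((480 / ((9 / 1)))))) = -964288 / 1407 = -685.35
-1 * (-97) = 97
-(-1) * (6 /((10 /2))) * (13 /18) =0.87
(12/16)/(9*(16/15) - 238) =-15/4568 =-0.00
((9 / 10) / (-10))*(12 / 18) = -3 / 50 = -0.06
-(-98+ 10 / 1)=88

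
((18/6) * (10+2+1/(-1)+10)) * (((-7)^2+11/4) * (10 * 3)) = 195615/2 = 97807.50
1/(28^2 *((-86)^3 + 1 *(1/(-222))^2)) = -0.00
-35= -35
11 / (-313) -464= -145243 / 313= -464.04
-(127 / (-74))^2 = -16129 / 5476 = -2.95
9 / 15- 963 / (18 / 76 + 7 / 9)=-1645689 / 1735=-948.52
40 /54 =20 /27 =0.74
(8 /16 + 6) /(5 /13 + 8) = 169 /218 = 0.78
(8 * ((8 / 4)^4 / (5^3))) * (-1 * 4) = -512 / 125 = -4.10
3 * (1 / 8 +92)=2211 / 8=276.38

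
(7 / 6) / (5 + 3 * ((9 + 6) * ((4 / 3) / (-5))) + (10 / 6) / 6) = -0.17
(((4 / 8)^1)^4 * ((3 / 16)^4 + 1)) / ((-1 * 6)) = -65617 / 6291456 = -0.01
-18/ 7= -2.57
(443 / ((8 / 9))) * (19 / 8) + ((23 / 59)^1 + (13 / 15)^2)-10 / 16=1006059419 / 849600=1184.16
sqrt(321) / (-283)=-sqrt(321) / 283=-0.06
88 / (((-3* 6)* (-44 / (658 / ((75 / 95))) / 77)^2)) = -21061425539 / 2025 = -10400703.97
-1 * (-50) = 50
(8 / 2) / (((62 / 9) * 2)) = 9 / 31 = 0.29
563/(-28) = -20.11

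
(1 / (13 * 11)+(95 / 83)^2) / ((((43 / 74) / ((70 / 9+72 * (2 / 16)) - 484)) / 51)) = -2287813946320 / 42360461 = -54008.24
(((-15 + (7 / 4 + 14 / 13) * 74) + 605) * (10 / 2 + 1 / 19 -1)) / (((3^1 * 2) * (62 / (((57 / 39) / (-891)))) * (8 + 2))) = -145453 / 101846160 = -0.00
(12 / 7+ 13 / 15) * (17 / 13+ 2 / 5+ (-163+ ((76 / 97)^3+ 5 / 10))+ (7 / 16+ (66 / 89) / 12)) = -3658620065648383 / 8870086352400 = -412.47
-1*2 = -2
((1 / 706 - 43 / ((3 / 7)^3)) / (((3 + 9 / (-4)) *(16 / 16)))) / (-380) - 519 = -2809142963 / 5432670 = -517.08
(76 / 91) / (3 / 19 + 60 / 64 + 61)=0.01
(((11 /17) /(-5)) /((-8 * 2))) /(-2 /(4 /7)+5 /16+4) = 11 /1105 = 0.01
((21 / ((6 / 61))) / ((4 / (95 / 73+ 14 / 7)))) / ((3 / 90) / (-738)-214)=-0.82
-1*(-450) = 450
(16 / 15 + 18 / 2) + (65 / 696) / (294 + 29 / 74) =76319617 / 7581180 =10.07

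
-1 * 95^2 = -9025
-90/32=-45/16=-2.81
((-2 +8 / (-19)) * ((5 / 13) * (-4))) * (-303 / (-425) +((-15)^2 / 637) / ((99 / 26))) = 33960328 / 11316305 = 3.00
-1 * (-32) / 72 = 4 / 9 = 0.44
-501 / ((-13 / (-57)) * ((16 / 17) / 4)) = -485469 / 52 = -9335.94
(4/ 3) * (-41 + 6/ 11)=-1780/ 33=-53.94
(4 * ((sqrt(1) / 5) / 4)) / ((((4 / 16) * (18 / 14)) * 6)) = 14 / 135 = 0.10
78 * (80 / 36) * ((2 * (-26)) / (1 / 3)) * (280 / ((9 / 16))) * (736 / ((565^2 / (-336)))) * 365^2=53214043281817600 / 38307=1389146716835.50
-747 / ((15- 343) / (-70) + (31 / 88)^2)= -202466880 / 1303651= -155.31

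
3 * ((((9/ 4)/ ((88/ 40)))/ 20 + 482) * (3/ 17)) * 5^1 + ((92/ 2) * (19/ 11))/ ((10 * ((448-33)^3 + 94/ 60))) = 8186228201458149/ 6415450280624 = 1276.02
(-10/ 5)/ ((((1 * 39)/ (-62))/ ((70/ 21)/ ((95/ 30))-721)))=-1696196/ 741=-2289.06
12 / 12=1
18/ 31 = 0.58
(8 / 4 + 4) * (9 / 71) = 54 / 71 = 0.76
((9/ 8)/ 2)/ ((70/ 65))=117/ 224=0.52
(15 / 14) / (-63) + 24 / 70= 479 / 1470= 0.33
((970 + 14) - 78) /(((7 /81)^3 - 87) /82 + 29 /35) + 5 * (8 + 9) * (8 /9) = -6097869718310 /1595066139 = -3822.96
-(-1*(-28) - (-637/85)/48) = -114877/4080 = -28.16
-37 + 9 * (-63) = -604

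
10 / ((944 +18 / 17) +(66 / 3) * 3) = 85 / 8594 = 0.01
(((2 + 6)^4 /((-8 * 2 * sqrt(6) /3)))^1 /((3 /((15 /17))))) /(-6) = 320 * sqrt(6) /51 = 15.37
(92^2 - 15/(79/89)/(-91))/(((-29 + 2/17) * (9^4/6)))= -0.27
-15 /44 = -0.34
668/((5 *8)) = 167/10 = 16.70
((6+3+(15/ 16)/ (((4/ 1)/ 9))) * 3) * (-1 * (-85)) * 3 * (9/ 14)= 4895235/ 896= 5463.43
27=27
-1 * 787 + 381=-406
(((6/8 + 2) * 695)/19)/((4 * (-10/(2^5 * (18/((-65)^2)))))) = -27522/80275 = -0.34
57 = 57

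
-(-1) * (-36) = -36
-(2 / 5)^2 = -4 / 25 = -0.16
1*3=3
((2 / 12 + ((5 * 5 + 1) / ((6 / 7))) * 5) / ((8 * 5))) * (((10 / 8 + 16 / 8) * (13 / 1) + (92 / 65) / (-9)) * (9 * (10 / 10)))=1437.99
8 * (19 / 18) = 76 / 9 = 8.44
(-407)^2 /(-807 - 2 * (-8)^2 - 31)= -165649 /966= -171.48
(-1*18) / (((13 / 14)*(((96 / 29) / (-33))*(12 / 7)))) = 46893 / 416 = 112.72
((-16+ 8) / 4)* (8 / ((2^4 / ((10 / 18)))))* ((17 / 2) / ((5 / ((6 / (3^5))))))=-17 / 729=-0.02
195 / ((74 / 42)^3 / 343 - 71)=-123884397 / 45096496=-2.75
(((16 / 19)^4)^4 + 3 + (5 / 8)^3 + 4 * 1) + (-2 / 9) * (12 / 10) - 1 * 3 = 8952690854736213165562387 / 2215230056199330567790080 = 4.04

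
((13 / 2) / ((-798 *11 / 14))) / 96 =-13 / 120384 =-0.00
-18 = -18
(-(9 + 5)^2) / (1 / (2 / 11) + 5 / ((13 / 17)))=-5096 / 313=-16.28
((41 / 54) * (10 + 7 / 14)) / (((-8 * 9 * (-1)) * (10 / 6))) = 0.07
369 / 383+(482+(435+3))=352729 / 383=920.96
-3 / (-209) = 0.01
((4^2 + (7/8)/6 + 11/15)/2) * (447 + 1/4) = 7247239/1920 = 3774.60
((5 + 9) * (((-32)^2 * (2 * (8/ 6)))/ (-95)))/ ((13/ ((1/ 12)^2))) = -7168/ 33345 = -0.21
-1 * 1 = -1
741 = 741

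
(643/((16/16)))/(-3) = -643/3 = -214.33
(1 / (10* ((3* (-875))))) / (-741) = 1 / 19451250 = 0.00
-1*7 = -7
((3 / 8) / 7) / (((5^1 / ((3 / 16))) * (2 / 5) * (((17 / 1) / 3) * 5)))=27 / 152320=0.00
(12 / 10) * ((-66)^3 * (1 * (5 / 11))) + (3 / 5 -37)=-784262 / 5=-156852.40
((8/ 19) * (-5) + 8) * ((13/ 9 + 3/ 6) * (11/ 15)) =4312/ 513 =8.41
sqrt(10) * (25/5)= 5 * sqrt(10)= 15.81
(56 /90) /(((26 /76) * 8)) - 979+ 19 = -561467 /585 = -959.77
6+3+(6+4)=19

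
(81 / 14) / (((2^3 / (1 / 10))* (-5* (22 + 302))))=-1 / 22400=-0.00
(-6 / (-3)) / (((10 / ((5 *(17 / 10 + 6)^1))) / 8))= 308 / 5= 61.60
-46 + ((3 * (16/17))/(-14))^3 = -77531138/1685159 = -46.01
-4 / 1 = -4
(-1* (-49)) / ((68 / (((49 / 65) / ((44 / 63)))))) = 151263 / 194480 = 0.78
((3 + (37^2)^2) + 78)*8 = 14993936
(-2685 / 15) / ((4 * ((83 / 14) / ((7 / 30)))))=-8771 / 4980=-1.76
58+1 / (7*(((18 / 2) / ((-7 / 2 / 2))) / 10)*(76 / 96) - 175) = 206286 / 3557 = 57.99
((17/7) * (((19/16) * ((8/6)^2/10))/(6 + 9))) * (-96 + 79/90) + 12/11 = -2887319/1336500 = -2.16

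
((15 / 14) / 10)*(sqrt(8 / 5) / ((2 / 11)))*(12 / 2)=99*sqrt(10) / 70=4.47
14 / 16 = 7 / 8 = 0.88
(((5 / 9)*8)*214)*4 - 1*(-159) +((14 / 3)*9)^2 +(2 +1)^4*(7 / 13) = 675214 / 117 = 5771.06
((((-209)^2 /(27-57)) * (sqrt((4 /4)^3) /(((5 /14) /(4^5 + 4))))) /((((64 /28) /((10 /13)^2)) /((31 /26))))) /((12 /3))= -17052319823 /52728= -323401.60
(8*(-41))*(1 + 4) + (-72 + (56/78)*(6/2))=-22228/13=-1709.85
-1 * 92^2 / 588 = -2116 / 147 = -14.39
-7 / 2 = -3.50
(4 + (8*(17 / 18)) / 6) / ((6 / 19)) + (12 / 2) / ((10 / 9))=8932 / 405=22.05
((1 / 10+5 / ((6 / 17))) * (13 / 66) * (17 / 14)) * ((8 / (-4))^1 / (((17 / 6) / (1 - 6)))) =2782 / 231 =12.04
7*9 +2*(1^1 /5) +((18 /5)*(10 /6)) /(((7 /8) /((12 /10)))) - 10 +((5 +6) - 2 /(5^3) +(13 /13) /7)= 63661 /875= 72.76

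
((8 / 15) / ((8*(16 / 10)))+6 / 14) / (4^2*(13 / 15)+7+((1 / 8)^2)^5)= 53016002560 / 2352568336489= 0.02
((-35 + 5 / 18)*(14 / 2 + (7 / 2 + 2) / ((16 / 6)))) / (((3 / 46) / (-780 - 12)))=22928125 / 6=3821354.17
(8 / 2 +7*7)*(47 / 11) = 2491 / 11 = 226.45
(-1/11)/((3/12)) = -4/11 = -0.36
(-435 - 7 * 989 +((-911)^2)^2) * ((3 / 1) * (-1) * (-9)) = 18596759189841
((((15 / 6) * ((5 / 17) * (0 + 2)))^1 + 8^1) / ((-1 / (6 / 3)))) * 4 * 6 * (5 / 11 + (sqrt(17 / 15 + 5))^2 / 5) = -3572912 / 4675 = -764.26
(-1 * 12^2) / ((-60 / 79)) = 948 / 5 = 189.60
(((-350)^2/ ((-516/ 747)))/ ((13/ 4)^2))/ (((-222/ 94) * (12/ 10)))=4778725000/ 806637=5924.26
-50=-50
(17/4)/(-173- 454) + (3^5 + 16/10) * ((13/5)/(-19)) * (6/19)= -12600083/1191300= -10.58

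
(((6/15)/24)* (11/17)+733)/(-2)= -747671/2040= -366.51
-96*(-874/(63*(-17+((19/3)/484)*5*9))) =-81.15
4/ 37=0.11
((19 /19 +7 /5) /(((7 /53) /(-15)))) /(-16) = 477 /28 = 17.04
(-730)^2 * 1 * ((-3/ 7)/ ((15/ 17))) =-258837.14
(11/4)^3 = 1331/64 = 20.80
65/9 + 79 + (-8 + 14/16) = 5695/72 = 79.10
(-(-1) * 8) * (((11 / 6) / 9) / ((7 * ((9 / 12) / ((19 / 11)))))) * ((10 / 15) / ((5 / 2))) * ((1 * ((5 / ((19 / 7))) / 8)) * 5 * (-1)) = -40 / 243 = -0.16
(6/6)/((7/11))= 11/7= 1.57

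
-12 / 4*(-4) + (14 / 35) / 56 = 12.01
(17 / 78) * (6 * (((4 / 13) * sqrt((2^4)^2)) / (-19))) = -1088 / 3211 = -0.34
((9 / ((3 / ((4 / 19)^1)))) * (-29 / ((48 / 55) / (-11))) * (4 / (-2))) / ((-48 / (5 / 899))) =3025 / 56544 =0.05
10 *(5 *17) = 850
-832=-832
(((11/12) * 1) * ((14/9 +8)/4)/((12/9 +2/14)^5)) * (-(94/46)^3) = -7428265606377/2786647041736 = -2.67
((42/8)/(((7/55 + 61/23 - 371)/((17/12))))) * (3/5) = -90321/7452784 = -0.01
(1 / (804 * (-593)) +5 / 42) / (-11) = -397303 / 36711444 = -0.01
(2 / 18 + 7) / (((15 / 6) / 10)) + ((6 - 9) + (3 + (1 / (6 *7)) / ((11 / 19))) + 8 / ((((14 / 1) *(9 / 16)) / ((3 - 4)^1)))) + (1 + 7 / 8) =7747 / 264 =29.34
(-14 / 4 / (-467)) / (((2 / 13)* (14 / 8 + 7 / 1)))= 13 / 2335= 0.01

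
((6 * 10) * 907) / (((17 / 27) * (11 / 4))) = 5877360 / 187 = 31429.73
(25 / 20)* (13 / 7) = 65 / 28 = 2.32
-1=-1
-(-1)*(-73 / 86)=-73 / 86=-0.85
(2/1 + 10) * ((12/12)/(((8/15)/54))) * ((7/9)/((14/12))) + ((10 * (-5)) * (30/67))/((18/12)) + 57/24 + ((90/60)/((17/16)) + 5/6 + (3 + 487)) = 1289.69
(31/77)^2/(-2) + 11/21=15751/35574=0.44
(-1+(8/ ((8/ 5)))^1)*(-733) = -2932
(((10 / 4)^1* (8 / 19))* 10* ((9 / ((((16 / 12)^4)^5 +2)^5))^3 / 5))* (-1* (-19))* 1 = 0.00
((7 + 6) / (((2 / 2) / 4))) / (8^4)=13 / 1024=0.01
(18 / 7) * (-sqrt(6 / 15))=-18 * sqrt(10) / 35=-1.63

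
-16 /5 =-3.20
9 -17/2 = 1/2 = 0.50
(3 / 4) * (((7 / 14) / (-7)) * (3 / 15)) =-3 / 280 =-0.01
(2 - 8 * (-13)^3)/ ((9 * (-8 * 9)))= -8789/ 324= -27.13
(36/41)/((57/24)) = 288/779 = 0.37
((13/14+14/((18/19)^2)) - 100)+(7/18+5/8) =-374033/4536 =-82.46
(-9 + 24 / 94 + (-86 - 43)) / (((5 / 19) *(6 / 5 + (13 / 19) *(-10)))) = 92.77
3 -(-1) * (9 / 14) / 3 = 45 / 14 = 3.21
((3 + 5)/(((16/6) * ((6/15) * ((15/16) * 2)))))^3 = 64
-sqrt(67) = -8.19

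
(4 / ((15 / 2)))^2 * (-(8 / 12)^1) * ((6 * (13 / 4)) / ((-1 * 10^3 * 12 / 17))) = 442 / 84375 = 0.01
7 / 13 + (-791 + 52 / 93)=-954992 / 1209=-789.90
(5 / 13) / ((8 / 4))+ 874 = 22729 / 26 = 874.19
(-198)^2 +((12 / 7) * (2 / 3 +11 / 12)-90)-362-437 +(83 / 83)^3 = 38318.71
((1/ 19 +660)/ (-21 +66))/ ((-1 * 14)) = -1.05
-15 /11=-1.36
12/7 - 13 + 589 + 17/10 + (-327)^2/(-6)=-603473/35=-17242.09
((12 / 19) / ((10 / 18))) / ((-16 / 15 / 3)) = -243 / 76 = -3.20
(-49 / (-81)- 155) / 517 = -12506 / 41877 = -0.30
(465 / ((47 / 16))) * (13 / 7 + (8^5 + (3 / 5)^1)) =1706685408 / 329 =5187493.64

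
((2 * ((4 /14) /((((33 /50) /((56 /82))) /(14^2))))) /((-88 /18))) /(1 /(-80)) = 9408000 /4961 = 1896.39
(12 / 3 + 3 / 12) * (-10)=-85 / 2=-42.50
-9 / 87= -0.10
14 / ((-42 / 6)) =-2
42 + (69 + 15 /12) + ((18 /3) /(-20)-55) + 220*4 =18739 /20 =936.95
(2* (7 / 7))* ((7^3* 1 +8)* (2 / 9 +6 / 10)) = 2886 / 5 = 577.20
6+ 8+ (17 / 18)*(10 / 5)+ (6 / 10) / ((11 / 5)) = 1600 / 99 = 16.16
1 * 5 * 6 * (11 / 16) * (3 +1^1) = 165 / 2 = 82.50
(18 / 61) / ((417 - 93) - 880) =-9 / 16958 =-0.00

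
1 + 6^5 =7777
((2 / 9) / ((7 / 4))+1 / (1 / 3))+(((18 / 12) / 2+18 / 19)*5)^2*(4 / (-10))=-4672979 / 181944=-25.68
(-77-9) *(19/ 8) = -817/ 4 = -204.25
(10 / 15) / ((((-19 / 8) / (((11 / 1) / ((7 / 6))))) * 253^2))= -32 / 773927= -0.00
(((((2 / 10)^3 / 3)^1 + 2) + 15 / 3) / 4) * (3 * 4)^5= 54452736 / 125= 435621.89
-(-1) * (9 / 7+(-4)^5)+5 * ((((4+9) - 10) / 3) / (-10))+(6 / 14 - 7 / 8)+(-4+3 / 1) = -57381 / 56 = -1024.66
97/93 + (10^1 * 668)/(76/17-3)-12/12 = 2112236/465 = 4542.44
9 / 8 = 1.12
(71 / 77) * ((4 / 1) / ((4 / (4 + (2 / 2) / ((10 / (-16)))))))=852 / 385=2.21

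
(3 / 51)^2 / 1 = 1 / 289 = 0.00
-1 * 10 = -10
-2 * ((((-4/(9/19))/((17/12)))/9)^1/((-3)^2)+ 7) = -57226/4131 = -13.85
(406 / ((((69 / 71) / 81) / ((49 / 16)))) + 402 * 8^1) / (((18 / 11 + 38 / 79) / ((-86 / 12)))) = -244880187827 / 677120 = -361649.62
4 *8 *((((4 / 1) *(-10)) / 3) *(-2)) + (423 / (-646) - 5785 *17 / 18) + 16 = -13357469 / 2907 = -4594.93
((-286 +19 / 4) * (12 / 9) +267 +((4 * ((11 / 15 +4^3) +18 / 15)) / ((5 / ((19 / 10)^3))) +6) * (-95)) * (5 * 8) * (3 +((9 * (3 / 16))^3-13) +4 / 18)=24091244747669 / 3456000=6970846.28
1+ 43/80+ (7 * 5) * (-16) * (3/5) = -26757/80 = -334.46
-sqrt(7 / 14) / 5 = -sqrt(2) / 10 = -0.14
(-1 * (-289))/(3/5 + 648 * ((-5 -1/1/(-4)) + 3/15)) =-5/51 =-0.10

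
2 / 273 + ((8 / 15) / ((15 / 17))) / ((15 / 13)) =163138 / 307125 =0.53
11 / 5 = 2.20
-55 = -55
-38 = -38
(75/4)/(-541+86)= -15/364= -0.04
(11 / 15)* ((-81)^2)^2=157837977 / 5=31567595.40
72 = 72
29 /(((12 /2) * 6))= 29 /36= 0.81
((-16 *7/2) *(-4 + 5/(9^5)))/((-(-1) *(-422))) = -6613348/12459339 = -0.53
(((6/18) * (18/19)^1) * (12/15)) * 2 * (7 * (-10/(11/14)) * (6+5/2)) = -79968/209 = -382.62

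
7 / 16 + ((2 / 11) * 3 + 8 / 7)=2619 / 1232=2.13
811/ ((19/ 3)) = 2433/ 19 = 128.05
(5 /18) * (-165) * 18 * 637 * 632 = -332131800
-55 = -55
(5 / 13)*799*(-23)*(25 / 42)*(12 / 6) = -2297125 / 273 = -8414.38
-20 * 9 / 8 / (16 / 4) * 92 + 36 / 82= -42399 / 82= -517.06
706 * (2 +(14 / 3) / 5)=31064 / 15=2070.93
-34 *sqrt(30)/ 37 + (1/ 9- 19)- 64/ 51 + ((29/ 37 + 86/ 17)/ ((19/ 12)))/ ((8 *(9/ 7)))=-4256117/ 215118- 34 *sqrt(30)/ 37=-24.82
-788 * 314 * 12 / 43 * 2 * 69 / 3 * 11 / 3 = -500802368 / 43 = -11646566.70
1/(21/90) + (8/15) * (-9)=-18/35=-0.51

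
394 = 394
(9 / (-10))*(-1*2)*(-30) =-54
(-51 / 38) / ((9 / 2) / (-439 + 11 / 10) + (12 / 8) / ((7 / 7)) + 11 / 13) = -0.57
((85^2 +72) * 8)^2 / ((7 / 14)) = 6815514752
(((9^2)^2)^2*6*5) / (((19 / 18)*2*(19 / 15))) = 174339220050 / 361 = 482934127.56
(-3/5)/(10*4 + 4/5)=-1/68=-0.01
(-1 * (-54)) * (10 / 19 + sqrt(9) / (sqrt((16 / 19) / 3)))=540 / 19 + 81 * sqrt(57) / 2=334.19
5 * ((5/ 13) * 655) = 16375/ 13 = 1259.62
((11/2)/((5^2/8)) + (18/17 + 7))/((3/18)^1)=25038/425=58.91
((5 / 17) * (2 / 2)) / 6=5 / 102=0.05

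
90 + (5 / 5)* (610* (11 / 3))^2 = 45024910 / 9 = 5002767.78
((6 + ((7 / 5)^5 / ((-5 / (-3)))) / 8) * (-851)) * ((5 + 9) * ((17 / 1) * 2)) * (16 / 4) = -162115668498 / 15625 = -10375402.78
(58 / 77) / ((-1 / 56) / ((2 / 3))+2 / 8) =928 / 275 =3.37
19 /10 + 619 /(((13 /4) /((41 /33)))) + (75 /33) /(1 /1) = 1033061 /4290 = 240.81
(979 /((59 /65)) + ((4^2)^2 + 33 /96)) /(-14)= -2520297 /26432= -95.35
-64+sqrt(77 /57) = -64+sqrt(4389) /57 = -62.84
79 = 79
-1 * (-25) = 25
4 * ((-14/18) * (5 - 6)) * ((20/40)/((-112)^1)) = -1/72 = -0.01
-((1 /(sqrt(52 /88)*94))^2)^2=-121 /3298664356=-0.00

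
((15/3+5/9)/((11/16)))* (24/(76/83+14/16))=4249600/39237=108.31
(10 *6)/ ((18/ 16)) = 160/ 3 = 53.33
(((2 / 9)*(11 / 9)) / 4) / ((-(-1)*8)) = 0.01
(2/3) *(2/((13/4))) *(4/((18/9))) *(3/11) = 0.22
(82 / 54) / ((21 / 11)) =451 / 567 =0.80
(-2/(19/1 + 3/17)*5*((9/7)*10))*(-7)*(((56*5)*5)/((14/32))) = 150184.05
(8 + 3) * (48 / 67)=528 / 67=7.88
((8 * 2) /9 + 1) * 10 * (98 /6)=12250 /27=453.70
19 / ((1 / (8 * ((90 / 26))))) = 6840 / 13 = 526.15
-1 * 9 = -9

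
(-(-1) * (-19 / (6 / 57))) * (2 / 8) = -361 / 8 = -45.12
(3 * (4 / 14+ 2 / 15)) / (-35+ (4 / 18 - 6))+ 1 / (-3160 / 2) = -25541 / 811804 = -0.03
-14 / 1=-14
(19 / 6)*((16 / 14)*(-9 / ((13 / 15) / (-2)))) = 6840 / 91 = 75.16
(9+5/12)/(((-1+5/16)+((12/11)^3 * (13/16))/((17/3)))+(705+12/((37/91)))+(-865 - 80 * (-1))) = -378413948/2048974383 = -0.18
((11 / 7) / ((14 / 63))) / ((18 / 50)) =275 / 14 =19.64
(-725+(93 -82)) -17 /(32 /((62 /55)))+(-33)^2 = 329473 /880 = 374.40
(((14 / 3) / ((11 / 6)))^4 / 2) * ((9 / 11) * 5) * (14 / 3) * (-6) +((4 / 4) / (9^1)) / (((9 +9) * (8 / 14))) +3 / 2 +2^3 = -249934608127 / 104361048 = -2394.90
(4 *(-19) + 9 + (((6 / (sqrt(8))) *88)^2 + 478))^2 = 1243197081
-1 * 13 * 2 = -26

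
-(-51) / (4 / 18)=229.50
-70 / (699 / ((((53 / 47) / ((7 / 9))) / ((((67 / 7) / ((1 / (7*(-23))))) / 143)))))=227370 / 16875491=0.01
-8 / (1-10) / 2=4 / 9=0.44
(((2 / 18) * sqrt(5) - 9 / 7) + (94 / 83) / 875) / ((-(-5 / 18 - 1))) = -1679058 / 1670375 + 2 * sqrt(5) / 23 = -0.81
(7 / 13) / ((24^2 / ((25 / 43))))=175 / 321984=0.00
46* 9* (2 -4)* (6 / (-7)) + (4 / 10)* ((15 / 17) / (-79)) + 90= 7518072 / 9401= 799.71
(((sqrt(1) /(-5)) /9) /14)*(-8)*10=8 /63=0.13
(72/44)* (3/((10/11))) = 27/5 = 5.40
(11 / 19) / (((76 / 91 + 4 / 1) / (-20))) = -91 / 38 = -2.39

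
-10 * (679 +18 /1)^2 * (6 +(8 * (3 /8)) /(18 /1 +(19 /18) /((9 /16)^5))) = -57694085610447 /1952741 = -29545180.65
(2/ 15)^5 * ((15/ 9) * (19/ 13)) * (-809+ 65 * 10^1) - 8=-8.02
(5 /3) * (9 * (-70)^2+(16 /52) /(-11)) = 31531480 /429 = 73499.95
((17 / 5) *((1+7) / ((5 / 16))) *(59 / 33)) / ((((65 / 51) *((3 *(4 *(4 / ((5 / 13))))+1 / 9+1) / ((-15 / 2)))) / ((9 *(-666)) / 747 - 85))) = 113746266144 / 168124385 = 676.56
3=3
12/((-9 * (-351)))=4/1053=0.00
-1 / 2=-0.50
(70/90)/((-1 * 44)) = -7/396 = -0.02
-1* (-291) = 291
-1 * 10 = -10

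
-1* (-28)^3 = 21952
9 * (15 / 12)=45 / 4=11.25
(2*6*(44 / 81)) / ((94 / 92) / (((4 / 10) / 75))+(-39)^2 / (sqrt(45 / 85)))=-95128000 / 330080632983+251753216*sqrt(17) / 330080632983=0.00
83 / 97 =0.86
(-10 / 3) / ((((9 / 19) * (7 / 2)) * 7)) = -380 / 1323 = -0.29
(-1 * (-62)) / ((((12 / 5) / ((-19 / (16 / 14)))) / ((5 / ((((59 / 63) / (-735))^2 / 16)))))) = -21163322134.62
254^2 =64516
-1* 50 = -50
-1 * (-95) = 95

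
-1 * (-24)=24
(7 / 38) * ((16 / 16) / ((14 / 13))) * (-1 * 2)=-13 / 38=-0.34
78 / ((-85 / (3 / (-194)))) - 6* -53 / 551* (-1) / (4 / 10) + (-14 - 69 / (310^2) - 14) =-2569664602291 / 87316363900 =-29.43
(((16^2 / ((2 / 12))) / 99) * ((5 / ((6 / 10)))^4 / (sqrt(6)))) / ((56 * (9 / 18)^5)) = 400000000 * sqrt(6) / 56133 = 17454.90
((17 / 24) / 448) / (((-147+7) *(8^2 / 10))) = -17 / 9633792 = -0.00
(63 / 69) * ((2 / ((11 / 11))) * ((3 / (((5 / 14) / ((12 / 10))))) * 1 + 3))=13734 / 575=23.89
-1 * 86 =-86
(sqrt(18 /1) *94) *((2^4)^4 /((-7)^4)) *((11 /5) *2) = 406585344 *sqrt(2) /12005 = 47896.59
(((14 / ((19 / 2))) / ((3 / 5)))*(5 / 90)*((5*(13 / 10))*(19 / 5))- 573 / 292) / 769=11101 / 6062796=0.00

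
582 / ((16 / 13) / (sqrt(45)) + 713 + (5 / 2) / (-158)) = 315120212180280 / 386040739394309 - 36264503808 * sqrt(5) / 386040739394309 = 0.82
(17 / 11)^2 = 289 / 121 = 2.39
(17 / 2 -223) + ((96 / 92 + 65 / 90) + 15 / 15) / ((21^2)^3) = -3808144421009 / 17753587047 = -214.50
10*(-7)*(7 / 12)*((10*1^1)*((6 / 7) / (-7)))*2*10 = 1000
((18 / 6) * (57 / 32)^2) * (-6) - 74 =-67129 / 512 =-131.11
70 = 70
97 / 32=3.03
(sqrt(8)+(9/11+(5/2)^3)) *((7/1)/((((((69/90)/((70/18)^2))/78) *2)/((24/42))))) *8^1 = 10192000 *sqrt(2)/207+921739000/2277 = 474435.36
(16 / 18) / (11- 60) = -8 / 441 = -0.02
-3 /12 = -1 /4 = -0.25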